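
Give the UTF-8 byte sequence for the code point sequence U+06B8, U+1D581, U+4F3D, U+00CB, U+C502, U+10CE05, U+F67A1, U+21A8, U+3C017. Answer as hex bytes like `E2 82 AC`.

U+06B8: 2-byte form → DA B8.
U+1D581: 4-byte form → F0 9D 96 81.
U+4F3D: 3-byte form → E4 BC BD.
U+00CB: 2-byte form → C3 8B.
U+C502: 3-byte form → EC 94 82.
U+10CE05: 4-byte form → F4 8C B8 85.
U+F67A1: 4-byte form → F3 B6 9E A1.
U+21A8: 3-byte form → E2 86 A8.
U+3C017: 4-byte form → F0 BC 80 97.
Concatenated (29 bytes): DA B8 F0 9D 96 81 E4 BC BD C3 8B EC 94 82 F4 8C B8 85 F3 B6 9E A1 E2 86 A8 F0 BC 80 97.

DA B8 F0 9D 96 81 E4 BC BD C3 8B EC 94 82 F4 8C B8 85 F3 B6 9E A1 E2 86 A8 F0 BC 80 97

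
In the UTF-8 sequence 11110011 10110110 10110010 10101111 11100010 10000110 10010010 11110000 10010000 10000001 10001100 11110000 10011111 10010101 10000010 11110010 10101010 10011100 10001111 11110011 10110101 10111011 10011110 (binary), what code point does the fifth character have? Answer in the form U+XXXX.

Offset 0: leading byte 0xF3 = 11110011 → 4-byte char #1 = F3 B6 B2 AF.
Offset 4: leading byte 0xE2 = 11100010 → 3-byte char #2 = E2 86 92.
Offset 7: leading byte 0xF0 = 11110000 → 4-byte char #3 = F0 90 81 8C.
Offset 11: leading byte 0xF0 = 11110000 → 4-byte char #4 = F0 9F 95 82.
Offset 15: leading byte 0xF2 = 11110010 → 4-byte char #5 = F2 AA 9C 8F.
Leading byte 0xF2 = 11110010 matches 11110xxx → 4-byte sequence.
Byte 1: 0xF2 = 11110010, payload 010 (3 bits).
Byte 2: 0xAA = 10101010 (10xxxxxx ✓), payload 101010.
Byte 3: 0x9C = 10011100 (10xxxxxx ✓), payload 011100.
Byte 4: 0x8F = 10001111 (10xxxxxx ✓), payload 001111.
Concatenate: 010101010011100001111 = 0xAA70F (21 bits → U+AA70F).

U+AA70F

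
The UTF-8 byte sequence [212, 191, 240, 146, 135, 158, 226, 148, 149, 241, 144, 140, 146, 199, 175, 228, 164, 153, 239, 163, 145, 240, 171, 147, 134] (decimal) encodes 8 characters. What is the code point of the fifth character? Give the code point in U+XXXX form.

U+01EF

Offset 0: leading byte 0xD4 = 11010100 → 2-byte char #1 = D4 BF.
Offset 2: leading byte 0xF0 = 11110000 → 4-byte char #2 = F0 92 87 9E.
Offset 6: leading byte 0xE2 = 11100010 → 3-byte char #3 = E2 94 95.
Offset 9: leading byte 0xF1 = 11110001 → 4-byte char #4 = F1 90 8C 92.
Offset 13: leading byte 0xC7 = 11000111 → 2-byte char #5 = C7 AF.
Leading byte 0xC7 = 11000111 matches 110xxxxx → 2-byte sequence.
Byte 1: 0xC7 = 11000111, payload 00111 (5 bits).
Byte 2: 0xAF = 10101111 (10xxxxxx ✓), payload 101111.
Concatenate: 00111101111 = 0x1EF (11 bits → U+01EF).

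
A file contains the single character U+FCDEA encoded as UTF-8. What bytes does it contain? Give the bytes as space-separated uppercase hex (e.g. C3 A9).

F3 BC B7 AA

U+FCDEA = 0xFCDEA = 1035754 decimal. In range U+10000–U+10FFFF → 4-byte form: 11110xxx 10xxxxxx 10xxxxxx 10xxxxxx.
Binary (21 bits): 011111100110111101010.
Split 3+6+6+6: 011 | 111100 | 110111 | 101010.
Byte 1: 11110011 = 0xF3.
Byte 2: 10111100 = 0xBC.
Byte 3: 10110111 = 0xB7.
Byte 4: 10101010 = 0xAA.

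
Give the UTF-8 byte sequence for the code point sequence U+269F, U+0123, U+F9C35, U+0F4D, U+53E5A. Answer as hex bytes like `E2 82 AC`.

U+269F: 3-byte form → E2 9A 9F.
U+0123: 2-byte form → C4 A3.
U+F9C35: 4-byte form → F3 B9 B0 B5.
U+0F4D: 3-byte form → E0 BD 8D.
U+53E5A: 4-byte form → F1 93 B9 9A.
Concatenated (16 bytes): E2 9A 9F C4 A3 F3 B9 B0 B5 E0 BD 8D F1 93 B9 9A.

E2 9A 9F C4 A3 F3 B9 B0 B5 E0 BD 8D F1 93 B9 9A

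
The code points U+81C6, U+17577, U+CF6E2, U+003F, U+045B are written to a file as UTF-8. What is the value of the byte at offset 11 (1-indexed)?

1-indexed offset 11 is 0-indexed offset 10.
U+81C6 → 3-byte form E8 87 86 at offsets 0–2.
U+17577 → 4-byte form F0 97 95 B7 at offsets 3–6.
U+CF6E2 → 4-byte form F3 8F 9B A2 at offsets 7–10.
Offset 10 falls in char 3's range; it's byte 4 of F3 8F 9B A2 = 0xA2.

0xA2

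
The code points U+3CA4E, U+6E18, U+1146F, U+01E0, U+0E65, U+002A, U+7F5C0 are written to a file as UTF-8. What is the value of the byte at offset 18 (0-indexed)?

U+3CA4E → 4-byte form F0 BC A9 8E at offsets 0–3.
U+6E18 → 3-byte form E6 B8 98 at offsets 4–6.
U+1146F → 4-byte form F0 91 91 AF at offsets 7–10.
U+01E0 → 2-byte form C7 A0 at offsets 11–12.
U+0E65 → 3-byte form E0 B9 A5 at offsets 13–15.
U+002A → 1-byte form 2A at offsets 16–16.
U+7F5C0 → 4-byte form F1 BF 97 80 at offsets 17–20.
Offset 18 falls in char 7's range; it's byte 2 of F1 BF 97 80 = 0xBF.

0xBF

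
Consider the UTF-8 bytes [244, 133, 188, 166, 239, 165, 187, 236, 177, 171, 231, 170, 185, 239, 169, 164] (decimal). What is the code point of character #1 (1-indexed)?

Offset 0: leading byte 0xF4 = 11110100 → 4-byte char #1 = F4 85 BC A6.
Leading byte 0xF4 = 11110100 matches 11110xxx → 4-byte sequence.
Byte 1: 0xF4 = 11110100, payload 100 (3 bits).
Byte 2: 0x85 = 10000101 (10xxxxxx ✓), payload 000101.
Byte 3: 0xBC = 10111100 (10xxxxxx ✓), payload 111100.
Byte 4: 0xA6 = 10100110 (10xxxxxx ✓), payload 100110.
Concatenate: 100000101111100100110 = 0x105F26 (21 bits → U+105F26).

U+105F26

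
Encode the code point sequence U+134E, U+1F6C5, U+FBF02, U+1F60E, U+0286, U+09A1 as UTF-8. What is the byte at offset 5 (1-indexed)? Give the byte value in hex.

1-indexed offset 5 is 0-indexed offset 4.
U+134E → 3-byte form E1 8D 8E at offsets 0–2.
U+1F6C5 → 4-byte form F0 9F 9B 85 at offsets 3–6.
Offset 4 falls in char 2's range; it's byte 2 of F0 9F 9B 85 = 0x9F.

0x9F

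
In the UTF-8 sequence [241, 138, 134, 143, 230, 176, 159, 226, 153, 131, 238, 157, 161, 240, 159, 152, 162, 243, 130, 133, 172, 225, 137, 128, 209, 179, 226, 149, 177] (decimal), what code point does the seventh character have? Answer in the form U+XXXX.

Offset 0: leading byte 0xF1 = 11110001 → 4-byte char #1 = F1 8A 86 8F.
Offset 4: leading byte 0xE6 = 11100110 → 3-byte char #2 = E6 B0 9F.
Offset 7: leading byte 0xE2 = 11100010 → 3-byte char #3 = E2 99 83.
Offset 10: leading byte 0xEE = 11101110 → 3-byte char #4 = EE 9D A1.
Offset 13: leading byte 0xF0 = 11110000 → 4-byte char #5 = F0 9F 98 A2.
Offset 17: leading byte 0xF3 = 11110011 → 4-byte char #6 = F3 82 85 AC.
Offset 21: leading byte 0xE1 = 11100001 → 3-byte char #7 = E1 89 80.
Leading byte 0xE1 = 11100001 matches 1110xxxx → 3-byte sequence.
Byte 1: 0xE1 = 11100001, payload 0001 (4 bits).
Byte 2: 0x89 = 10001001 (10xxxxxx ✓), payload 001001.
Byte 3: 0x80 = 10000000 (10xxxxxx ✓), payload 000000.
Concatenate: 0001001001000000 = 0x1240 (16 bits → U+1240).

U+1240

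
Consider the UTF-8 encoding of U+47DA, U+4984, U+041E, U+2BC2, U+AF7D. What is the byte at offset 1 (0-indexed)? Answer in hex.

0x9F

U+47DA → 3-byte form E4 9F 9A at offsets 0–2.
Offset 1 falls in char 1's range; it's byte 2 of E4 9F 9A = 0x9F.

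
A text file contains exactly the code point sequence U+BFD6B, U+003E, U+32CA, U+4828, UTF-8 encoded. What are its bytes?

U+BFD6B: 4-byte form → F2 BF B5 AB.
U+003E: 1-byte form → 3E.
U+32CA: 3-byte form → E3 8B 8A.
U+4828: 3-byte form → E4 A0 A8.
Concatenated (11 bytes): F2 BF B5 AB 3E E3 8B 8A E4 A0 A8.

F2 BF B5 AB 3E E3 8B 8A E4 A0 A8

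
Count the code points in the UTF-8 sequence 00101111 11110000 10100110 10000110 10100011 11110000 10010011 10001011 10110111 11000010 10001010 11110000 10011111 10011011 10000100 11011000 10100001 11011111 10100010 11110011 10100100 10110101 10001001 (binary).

8

Byte at offset 0: 0x2F = 00101111 → 1-byte char (#1). Advance 1.
Byte at offset 1: 0xF0 = 11110000 → 4-byte char (#2). Advance 4.
Byte at offset 5: 0xF0 = 11110000 → 4-byte char (#3). Advance 4.
Byte at offset 9: 0xC2 = 11000010 → 2-byte char (#4). Advance 2.
Byte at offset 11: 0xF0 = 11110000 → 4-byte char (#5). Advance 4.
Byte at offset 15: 0xD8 = 11011000 → 2-byte char (#6). Advance 2.
Byte at offset 17: 0xDF = 11011111 → 2-byte char (#7). Advance 2.
Byte at offset 19: 0xF3 = 11110011 → 4-byte char (#8). Advance 4.
Reached end at offset 23 after 8 code points.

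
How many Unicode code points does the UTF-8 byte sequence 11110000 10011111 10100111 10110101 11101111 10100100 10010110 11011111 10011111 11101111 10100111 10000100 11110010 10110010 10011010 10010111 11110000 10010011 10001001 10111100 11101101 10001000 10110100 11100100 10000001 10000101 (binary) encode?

Byte at offset 0: 0xF0 = 11110000 → 4-byte char (#1). Advance 4.
Byte at offset 4: 0xEF = 11101111 → 3-byte char (#2). Advance 3.
Byte at offset 7: 0xDF = 11011111 → 2-byte char (#3). Advance 2.
Byte at offset 9: 0xEF = 11101111 → 3-byte char (#4). Advance 3.
Byte at offset 12: 0xF2 = 11110010 → 4-byte char (#5). Advance 4.
Byte at offset 16: 0xF0 = 11110000 → 4-byte char (#6). Advance 4.
Byte at offset 20: 0xED = 11101101 → 3-byte char (#7). Advance 3.
Byte at offset 23: 0xE4 = 11100100 → 3-byte char (#8). Advance 3.
Reached end at offset 26 after 8 code points.

8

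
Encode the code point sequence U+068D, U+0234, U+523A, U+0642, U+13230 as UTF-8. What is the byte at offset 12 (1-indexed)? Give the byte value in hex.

0x88

1-indexed offset 12 is 0-indexed offset 11.
U+068D → 2-byte form DA 8D at offsets 0–1.
U+0234 → 2-byte form C8 B4 at offsets 2–3.
U+523A → 3-byte form E5 88 BA at offsets 4–6.
U+0642 → 2-byte form D9 82 at offsets 7–8.
U+13230 → 4-byte form F0 93 88 B0 at offsets 9–12.
Offset 11 falls in char 5's range; it's byte 3 of F0 93 88 B0 = 0x88.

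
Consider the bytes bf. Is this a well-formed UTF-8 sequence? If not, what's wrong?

invalid (continuation byte with no leading byte)

Byte 0xBF = 10111111 has the form 10xxxxxx — a continuation byte — but there is no preceding leading byte.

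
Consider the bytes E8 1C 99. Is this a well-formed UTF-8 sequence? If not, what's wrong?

Leading byte 0xE8 = 11101000 → 3-byte form.
Byte 2 is 0x1C = 00011100, which is not 10xxxxxx — expected a continuation byte.

invalid (non-continuation byte where continuation expected)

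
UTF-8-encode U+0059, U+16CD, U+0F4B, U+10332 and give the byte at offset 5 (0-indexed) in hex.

0xBD

U+0059 → 1-byte form 59 at offsets 0–0.
U+16CD → 3-byte form E1 9B 8D at offsets 1–3.
U+0F4B → 3-byte form E0 BD 8B at offsets 4–6.
Offset 5 falls in char 3's range; it's byte 2 of E0 BD 8B = 0xBD.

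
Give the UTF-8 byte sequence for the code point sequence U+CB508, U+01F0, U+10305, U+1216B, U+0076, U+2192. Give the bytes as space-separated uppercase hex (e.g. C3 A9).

U+CB508: 4-byte form → F3 8B 94 88.
U+01F0: 2-byte form → C7 B0.
U+10305: 4-byte form → F0 90 8C 85.
U+1216B: 4-byte form → F0 92 85 AB.
U+0076: 1-byte form → 76.
U+2192: 3-byte form → E2 86 92.
Concatenated (18 bytes): F3 8B 94 88 C7 B0 F0 90 8C 85 F0 92 85 AB 76 E2 86 92.

F3 8B 94 88 C7 B0 F0 90 8C 85 F0 92 85 AB 76 E2 86 92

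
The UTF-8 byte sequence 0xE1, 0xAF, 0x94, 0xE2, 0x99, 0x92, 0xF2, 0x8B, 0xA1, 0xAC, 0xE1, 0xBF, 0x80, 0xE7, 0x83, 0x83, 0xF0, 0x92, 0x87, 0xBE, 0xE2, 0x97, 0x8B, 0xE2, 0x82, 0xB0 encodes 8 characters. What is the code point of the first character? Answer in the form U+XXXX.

Offset 0: leading byte 0xE1 = 11100001 → 3-byte char #1 = E1 AF 94.
Leading byte 0xE1 = 11100001 matches 1110xxxx → 3-byte sequence.
Byte 1: 0xE1 = 11100001, payload 0001 (4 bits).
Byte 2: 0xAF = 10101111 (10xxxxxx ✓), payload 101111.
Byte 3: 0x94 = 10010100 (10xxxxxx ✓), payload 010100.
Concatenate: 0001101111010100 = 0x1BD4 (16 bits → U+1BD4).

U+1BD4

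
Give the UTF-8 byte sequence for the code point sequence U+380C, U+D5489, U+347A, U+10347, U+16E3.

E3 A0 8C F3 95 92 89 E3 91 BA F0 90 8D 87 E1 9B A3

U+380C: 3-byte form → E3 A0 8C.
U+D5489: 4-byte form → F3 95 92 89.
U+347A: 3-byte form → E3 91 BA.
U+10347: 4-byte form → F0 90 8D 87.
U+16E3: 3-byte form → E1 9B A3.
Concatenated (17 bytes): E3 A0 8C F3 95 92 89 E3 91 BA F0 90 8D 87 E1 9B A3.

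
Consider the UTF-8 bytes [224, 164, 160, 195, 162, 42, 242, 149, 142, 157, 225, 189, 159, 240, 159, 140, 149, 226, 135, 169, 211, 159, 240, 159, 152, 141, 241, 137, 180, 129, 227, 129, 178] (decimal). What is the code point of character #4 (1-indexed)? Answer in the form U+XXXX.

Offset 0: leading byte 0xE0 = 11100000 → 3-byte char #1 = E0 A4 A0.
Offset 3: leading byte 0xC3 = 11000011 → 2-byte char #2 = C3 A2.
Offset 5: leading byte 0x2A = 00101010 → 1-byte char #3 = 2A.
Offset 6: leading byte 0xF2 = 11110010 → 4-byte char #4 = F2 95 8E 9D.
Leading byte 0xF2 = 11110010 matches 11110xxx → 4-byte sequence.
Byte 1: 0xF2 = 11110010, payload 010 (3 bits).
Byte 2: 0x95 = 10010101 (10xxxxxx ✓), payload 010101.
Byte 3: 0x8E = 10001110 (10xxxxxx ✓), payload 001110.
Byte 4: 0x9D = 10011101 (10xxxxxx ✓), payload 011101.
Concatenate: 010010101001110011101 = 0x9539D (21 bits → U+9539D).

U+9539D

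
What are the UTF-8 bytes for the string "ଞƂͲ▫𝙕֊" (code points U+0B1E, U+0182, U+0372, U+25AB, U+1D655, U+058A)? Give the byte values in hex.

E0 AC 9E C6 82 CD B2 E2 96 AB F0 9D 99 95 D6 8A

U+0B1E: 3-byte form → E0 AC 9E.
U+0182: 2-byte form → C6 82.
U+0372: 2-byte form → CD B2.
U+25AB: 3-byte form → E2 96 AB.
U+1D655: 4-byte form → F0 9D 99 95.
U+058A: 2-byte form → D6 8A.
Concatenated (16 bytes): E0 AC 9E C6 82 CD B2 E2 96 AB F0 9D 99 95 D6 8A.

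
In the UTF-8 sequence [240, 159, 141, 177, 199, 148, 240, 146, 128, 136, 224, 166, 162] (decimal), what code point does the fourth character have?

Offset 0: leading byte 0xF0 = 11110000 → 4-byte char #1 = F0 9F 8D B1.
Offset 4: leading byte 0xC7 = 11000111 → 2-byte char #2 = C7 94.
Offset 6: leading byte 0xF0 = 11110000 → 4-byte char #3 = F0 92 80 88.
Offset 10: leading byte 0xE0 = 11100000 → 3-byte char #4 = E0 A6 A2.
Leading byte 0xE0 = 11100000 matches 1110xxxx → 3-byte sequence.
Byte 1: 0xE0 = 11100000, payload 0000 (4 bits).
Byte 2: 0xA6 = 10100110 (10xxxxxx ✓), payload 100110.
Byte 3: 0xA2 = 10100010 (10xxxxxx ✓), payload 100010.
Concatenate: 0000100110100010 = 0x9A2 (16 bits → U+09A2).

U+09A2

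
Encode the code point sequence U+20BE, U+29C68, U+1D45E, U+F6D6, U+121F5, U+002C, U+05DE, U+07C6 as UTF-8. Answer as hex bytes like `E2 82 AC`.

E2 82 BE F0 A9 B1 A8 F0 9D 91 9E EF 9B 96 F0 92 87 B5 2C D7 9E DF 86

U+20BE: 3-byte form → E2 82 BE.
U+29C68: 4-byte form → F0 A9 B1 A8.
U+1D45E: 4-byte form → F0 9D 91 9E.
U+F6D6: 3-byte form → EF 9B 96.
U+121F5: 4-byte form → F0 92 87 B5.
U+002C: 1-byte form → 2C.
U+05DE: 2-byte form → D7 9E.
U+07C6: 2-byte form → DF 86.
Concatenated (23 bytes): E2 82 BE F0 A9 B1 A8 F0 9D 91 9E EF 9B 96 F0 92 87 B5 2C D7 9E DF 86.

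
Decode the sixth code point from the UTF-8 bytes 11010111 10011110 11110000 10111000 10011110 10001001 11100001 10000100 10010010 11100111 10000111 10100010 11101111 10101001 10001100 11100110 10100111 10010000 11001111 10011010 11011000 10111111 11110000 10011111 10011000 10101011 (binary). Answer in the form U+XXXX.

Offset 0: leading byte 0xD7 = 11010111 → 2-byte char #1 = D7 9E.
Offset 2: leading byte 0xF0 = 11110000 → 4-byte char #2 = F0 B8 9E 89.
Offset 6: leading byte 0xE1 = 11100001 → 3-byte char #3 = E1 84 92.
Offset 9: leading byte 0xE7 = 11100111 → 3-byte char #4 = E7 87 A2.
Offset 12: leading byte 0xEF = 11101111 → 3-byte char #5 = EF A9 8C.
Offset 15: leading byte 0xE6 = 11100110 → 3-byte char #6 = E6 A7 90.
Leading byte 0xE6 = 11100110 matches 1110xxxx → 3-byte sequence.
Byte 1: 0xE6 = 11100110, payload 0110 (4 bits).
Byte 2: 0xA7 = 10100111 (10xxxxxx ✓), payload 100111.
Byte 3: 0x90 = 10010000 (10xxxxxx ✓), payload 010000.
Concatenate: 0110100111010000 = 0x69D0 (16 bits → U+69D0).

U+69D0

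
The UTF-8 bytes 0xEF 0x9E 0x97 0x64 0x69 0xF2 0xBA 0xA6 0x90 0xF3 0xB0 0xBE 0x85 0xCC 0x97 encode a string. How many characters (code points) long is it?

6

Byte at offset 0: 0xEF = 11101111 → 3-byte char (#1). Advance 3.
Byte at offset 3: 0x64 = 01100100 → 1-byte char (#2). Advance 1.
Byte at offset 4: 0x69 = 01101001 → 1-byte char (#3). Advance 1.
Byte at offset 5: 0xF2 = 11110010 → 4-byte char (#4). Advance 4.
Byte at offset 9: 0xF3 = 11110011 → 4-byte char (#5). Advance 4.
Byte at offset 13: 0xCC = 11001100 → 2-byte char (#6). Advance 2.
Reached end at offset 15 after 6 code points.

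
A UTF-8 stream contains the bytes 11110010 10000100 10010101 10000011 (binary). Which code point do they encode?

U+84543

Leading byte 0xF2 = 11110010 matches 11110xxx → 4-byte sequence.
Byte 1: 0xF2 = 11110010, payload 010 (3 bits).
Byte 2: 0x84 = 10000100 (10xxxxxx ✓), payload 000100.
Byte 3: 0x95 = 10010101 (10xxxxxx ✓), payload 010101.
Byte 4: 0x83 = 10000011 (10xxxxxx ✓), payload 000011.
Concatenate: 010000100010101000011 = 0x84543 (21 bits → U+84543).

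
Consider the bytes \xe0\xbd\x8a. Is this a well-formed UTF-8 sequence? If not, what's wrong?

valid

Leading byte 0xE0 = 11100000 → 3-byte form.
Continuation bytes 0xBD=10111101, 0x8A=10001010 all match 10xxxxxx.
Decoded value 0xF4A is ≥ 0x800 (shortest form) and not a surrogate.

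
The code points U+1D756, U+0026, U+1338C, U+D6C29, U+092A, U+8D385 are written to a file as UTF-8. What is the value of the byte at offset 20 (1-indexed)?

1-indexed offset 20 is 0-indexed offset 19.
U+1D756 → 4-byte form F0 9D 9D 96 at offsets 0–3.
U+0026 → 1-byte form 26 at offsets 4–4.
U+1338C → 4-byte form F0 93 8E 8C at offsets 5–8.
U+D6C29 → 4-byte form F3 96 B0 A9 at offsets 9–12.
U+092A → 3-byte form E0 A4 AA at offsets 13–15.
U+8D385 → 4-byte form F2 8D 8E 85 at offsets 16–19.
Offset 19 falls in char 6's range; it's byte 4 of F2 8D 8E 85 = 0x85.

0x85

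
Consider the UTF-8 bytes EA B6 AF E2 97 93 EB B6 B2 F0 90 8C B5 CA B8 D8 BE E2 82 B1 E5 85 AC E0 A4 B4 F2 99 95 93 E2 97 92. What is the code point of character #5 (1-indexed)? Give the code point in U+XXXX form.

U+02B8

Offset 0: leading byte 0xEA = 11101010 → 3-byte char #1 = EA B6 AF.
Offset 3: leading byte 0xE2 = 11100010 → 3-byte char #2 = E2 97 93.
Offset 6: leading byte 0xEB = 11101011 → 3-byte char #3 = EB B6 B2.
Offset 9: leading byte 0xF0 = 11110000 → 4-byte char #4 = F0 90 8C B5.
Offset 13: leading byte 0xCA = 11001010 → 2-byte char #5 = CA B8.
Leading byte 0xCA = 11001010 matches 110xxxxx → 2-byte sequence.
Byte 1: 0xCA = 11001010, payload 01010 (5 bits).
Byte 2: 0xB8 = 10111000 (10xxxxxx ✓), payload 111000.
Concatenate: 01010111000 = 0x2B8 (11 bits → U+02B8).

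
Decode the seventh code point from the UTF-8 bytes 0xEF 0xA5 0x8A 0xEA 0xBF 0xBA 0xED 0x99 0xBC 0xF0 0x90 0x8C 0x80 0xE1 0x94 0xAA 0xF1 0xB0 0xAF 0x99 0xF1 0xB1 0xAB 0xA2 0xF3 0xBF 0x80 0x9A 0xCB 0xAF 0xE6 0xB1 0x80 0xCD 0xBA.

U+71AE2

Offset 0: leading byte 0xEF = 11101111 → 3-byte char #1 = EF A5 8A.
Offset 3: leading byte 0xEA = 11101010 → 3-byte char #2 = EA BF BA.
Offset 6: leading byte 0xED = 11101101 → 3-byte char #3 = ED 99 BC.
Offset 9: leading byte 0xF0 = 11110000 → 4-byte char #4 = F0 90 8C 80.
Offset 13: leading byte 0xE1 = 11100001 → 3-byte char #5 = E1 94 AA.
Offset 16: leading byte 0xF1 = 11110001 → 4-byte char #6 = F1 B0 AF 99.
Offset 20: leading byte 0xF1 = 11110001 → 4-byte char #7 = F1 B1 AB A2.
Leading byte 0xF1 = 11110001 matches 11110xxx → 4-byte sequence.
Byte 1: 0xF1 = 11110001, payload 001 (3 bits).
Byte 2: 0xB1 = 10110001 (10xxxxxx ✓), payload 110001.
Byte 3: 0xAB = 10101011 (10xxxxxx ✓), payload 101011.
Byte 4: 0xA2 = 10100010 (10xxxxxx ✓), payload 100010.
Concatenate: 001110001101011100010 = 0x71AE2 (21 bits → U+71AE2).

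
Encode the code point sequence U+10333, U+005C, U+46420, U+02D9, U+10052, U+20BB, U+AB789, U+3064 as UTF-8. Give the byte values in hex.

F0 90 8C B3 5C F1 86 90 A0 CB 99 F0 90 81 92 E2 82 BB F2 AB 9E 89 E3 81 A4

U+10333: 4-byte form → F0 90 8C B3.
U+005C: 1-byte form → 5C.
U+46420: 4-byte form → F1 86 90 A0.
U+02D9: 2-byte form → CB 99.
U+10052: 4-byte form → F0 90 81 92.
U+20BB: 3-byte form → E2 82 BB.
U+AB789: 4-byte form → F2 AB 9E 89.
U+3064: 3-byte form → E3 81 A4.
Concatenated (25 bytes): F0 90 8C B3 5C F1 86 90 A0 CB 99 F0 90 81 92 E2 82 BB F2 AB 9E 89 E3 81 A4.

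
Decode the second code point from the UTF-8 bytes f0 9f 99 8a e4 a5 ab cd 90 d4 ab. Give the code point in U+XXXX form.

Offset 0: leading byte 0xF0 = 11110000 → 4-byte char #1 = F0 9F 99 8A.
Offset 4: leading byte 0xE4 = 11100100 → 3-byte char #2 = E4 A5 AB.
Leading byte 0xE4 = 11100100 matches 1110xxxx → 3-byte sequence.
Byte 1: 0xE4 = 11100100, payload 0100 (4 bits).
Byte 2: 0xA5 = 10100101 (10xxxxxx ✓), payload 100101.
Byte 3: 0xAB = 10101011 (10xxxxxx ✓), payload 101011.
Concatenate: 0100100101101011 = 0x496B (16 bits → U+496B).

U+496B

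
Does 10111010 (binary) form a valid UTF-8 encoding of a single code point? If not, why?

invalid (continuation byte with no leading byte)

Byte 0xBA = 10111010 has the form 10xxxxxx — a continuation byte — but there is no preceding leading byte.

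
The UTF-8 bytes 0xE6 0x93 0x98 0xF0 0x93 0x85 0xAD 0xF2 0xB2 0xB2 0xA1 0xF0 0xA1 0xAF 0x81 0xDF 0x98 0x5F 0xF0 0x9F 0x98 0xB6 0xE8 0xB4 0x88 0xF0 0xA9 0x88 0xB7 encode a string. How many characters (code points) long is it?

9

Byte at offset 0: 0xE6 = 11100110 → 3-byte char (#1). Advance 3.
Byte at offset 3: 0xF0 = 11110000 → 4-byte char (#2). Advance 4.
Byte at offset 7: 0xF2 = 11110010 → 4-byte char (#3). Advance 4.
Byte at offset 11: 0xF0 = 11110000 → 4-byte char (#4). Advance 4.
Byte at offset 15: 0xDF = 11011111 → 2-byte char (#5). Advance 2.
Byte at offset 17: 0x5F = 01011111 → 1-byte char (#6). Advance 1.
Byte at offset 18: 0xF0 = 11110000 → 4-byte char (#7). Advance 4.
Byte at offset 22: 0xE8 = 11101000 → 3-byte char (#8). Advance 3.
Byte at offset 25: 0xF0 = 11110000 → 4-byte char (#9). Advance 4.
Reached end at offset 29 after 9 code points.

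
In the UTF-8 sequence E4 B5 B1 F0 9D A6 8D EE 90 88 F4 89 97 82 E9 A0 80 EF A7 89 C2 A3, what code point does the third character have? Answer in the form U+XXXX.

U+E408

Offset 0: leading byte 0xE4 = 11100100 → 3-byte char #1 = E4 B5 B1.
Offset 3: leading byte 0xF0 = 11110000 → 4-byte char #2 = F0 9D A6 8D.
Offset 7: leading byte 0xEE = 11101110 → 3-byte char #3 = EE 90 88.
Leading byte 0xEE = 11101110 matches 1110xxxx → 3-byte sequence.
Byte 1: 0xEE = 11101110, payload 1110 (4 bits).
Byte 2: 0x90 = 10010000 (10xxxxxx ✓), payload 010000.
Byte 3: 0x88 = 10001000 (10xxxxxx ✓), payload 001000.
Concatenate: 1110010000001000 = 0xE408 (16 bits → U+E408).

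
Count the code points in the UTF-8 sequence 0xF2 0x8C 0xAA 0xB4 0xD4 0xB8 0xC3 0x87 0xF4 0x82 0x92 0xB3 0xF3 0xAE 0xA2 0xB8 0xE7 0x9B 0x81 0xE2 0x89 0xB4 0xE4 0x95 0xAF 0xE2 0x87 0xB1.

Byte at offset 0: 0xF2 = 11110010 → 4-byte char (#1). Advance 4.
Byte at offset 4: 0xD4 = 11010100 → 2-byte char (#2). Advance 2.
Byte at offset 6: 0xC3 = 11000011 → 2-byte char (#3). Advance 2.
Byte at offset 8: 0xF4 = 11110100 → 4-byte char (#4). Advance 4.
Byte at offset 12: 0xF3 = 11110011 → 4-byte char (#5). Advance 4.
Byte at offset 16: 0xE7 = 11100111 → 3-byte char (#6). Advance 3.
Byte at offset 19: 0xE2 = 11100010 → 3-byte char (#7). Advance 3.
Byte at offset 22: 0xE4 = 11100100 → 3-byte char (#8). Advance 3.
Byte at offset 25: 0xE2 = 11100010 → 3-byte char (#9). Advance 3.
Reached end at offset 28 after 9 code points.

9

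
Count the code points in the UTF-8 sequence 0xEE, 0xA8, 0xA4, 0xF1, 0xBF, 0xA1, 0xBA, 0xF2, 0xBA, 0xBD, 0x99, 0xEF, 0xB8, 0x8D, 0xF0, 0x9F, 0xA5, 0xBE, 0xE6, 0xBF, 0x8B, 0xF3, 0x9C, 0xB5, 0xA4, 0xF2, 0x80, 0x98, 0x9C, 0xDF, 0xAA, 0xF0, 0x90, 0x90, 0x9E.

10

Byte at offset 0: 0xEE = 11101110 → 3-byte char (#1). Advance 3.
Byte at offset 3: 0xF1 = 11110001 → 4-byte char (#2). Advance 4.
Byte at offset 7: 0xF2 = 11110010 → 4-byte char (#3). Advance 4.
Byte at offset 11: 0xEF = 11101111 → 3-byte char (#4). Advance 3.
Byte at offset 14: 0xF0 = 11110000 → 4-byte char (#5). Advance 4.
Byte at offset 18: 0xE6 = 11100110 → 3-byte char (#6). Advance 3.
Byte at offset 21: 0xF3 = 11110011 → 4-byte char (#7). Advance 4.
Byte at offset 25: 0xF2 = 11110010 → 4-byte char (#8). Advance 4.
Byte at offset 29: 0xDF = 11011111 → 2-byte char (#9). Advance 2.
Byte at offset 31: 0xF0 = 11110000 → 4-byte char (#10). Advance 4.
Reached end at offset 35 after 10 code points.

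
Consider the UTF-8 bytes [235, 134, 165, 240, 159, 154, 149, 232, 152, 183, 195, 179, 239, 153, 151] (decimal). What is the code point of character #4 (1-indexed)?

U+00F3

Offset 0: leading byte 0xEB = 11101011 → 3-byte char #1 = EB 86 A5.
Offset 3: leading byte 0xF0 = 11110000 → 4-byte char #2 = F0 9F 9A 95.
Offset 7: leading byte 0xE8 = 11101000 → 3-byte char #3 = E8 98 B7.
Offset 10: leading byte 0xC3 = 11000011 → 2-byte char #4 = C3 B3.
Leading byte 0xC3 = 11000011 matches 110xxxxx → 2-byte sequence.
Byte 1: 0xC3 = 11000011, payload 00011 (5 bits).
Byte 2: 0xB3 = 10110011 (10xxxxxx ✓), payload 110011.
Concatenate: 00011110011 = 0xF3 (11 bits → U+00F3).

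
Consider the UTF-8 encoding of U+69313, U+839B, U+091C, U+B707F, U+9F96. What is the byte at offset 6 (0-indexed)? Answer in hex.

U+69313 → 4-byte form F1 A9 8C 93 at offsets 0–3.
U+839B → 3-byte form E8 8E 9B at offsets 4–6.
Offset 6 falls in char 2's range; it's byte 3 of E8 8E 9B = 0x9B.

0x9B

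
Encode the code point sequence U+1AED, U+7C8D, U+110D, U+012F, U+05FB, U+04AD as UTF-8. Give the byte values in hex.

U+1AED: 3-byte form → E1 AB AD.
U+7C8D: 3-byte form → E7 B2 8D.
U+110D: 3-byte form → E1 84 8D.
U+012F: 2-byte form → C4 AF.
U+05FB: 2-byte form → D7 BB.
U+04AD: 2-byte form → D2 AD.
Concatenated (15 bytes): E1 AB AD E7 B2 8D E1 84 8D C4 AF D7 BB D2 AD.

E1 AB AD E7 B2 8D E1 84 8D C4 AF D7 BB D2 AD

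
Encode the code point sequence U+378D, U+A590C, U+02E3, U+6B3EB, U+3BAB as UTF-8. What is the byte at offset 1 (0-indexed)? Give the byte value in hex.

0x9E

U+378D → 3-byte form E3 9E 8D at offsets 0–2.
Offset 1 falls in char 1's range; it's byte 2 of E3 9E 8D = 0x9E.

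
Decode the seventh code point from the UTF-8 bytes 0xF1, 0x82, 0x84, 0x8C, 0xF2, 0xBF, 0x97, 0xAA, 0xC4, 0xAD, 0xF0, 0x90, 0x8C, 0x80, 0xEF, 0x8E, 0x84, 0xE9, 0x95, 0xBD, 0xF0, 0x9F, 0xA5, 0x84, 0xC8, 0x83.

Offset 0: leading byte 0xF1 = 11110001 → 4-byte char #1 = F1 82 84 8C.
Offset 4: leading byte 0xF2 = 11110010 → 4-byte char #2 = F2 BF 97 AA.
Offset 8: leading byte 0xC4 = 11000100 → 2-byte char #3 = C4 AD.
Offset 10: leading byte 0xF0 = 11110000 → 4-byte char #4 = F0 90 8C 80.
Offset 14: leading byte 0xEF = 11101111 → 3-byte char #5 = EF 8E 84.
Offset 17: leading byte 0xE9 = 11101001 → 3-byte char #6 = E9 95 BD.
Offset 20: leading byte 0xF0 = 11110000 → 4-byte char #7 = F0 9F A5 84.
Leading byte 0xF0 = 11110000 matches 11110xxx → 4-byte sequence.
Byte 1: 0xF0 = 11110000, payload 000 (3 bits).
Byte 2: 0x9F = 10011111 (10xxxxxx ✓), payload 011111.
Byte 3: 0xA5 = 10100101 (10xxxxxx ✓), payload 100101.
Byte 4: 0x84 = 10000100 (10xxxxxx ✓), payload 000100.
Concatenate: 000011111100101000100 = 0x1F944 (21 bits → U+1F944).

U+1F944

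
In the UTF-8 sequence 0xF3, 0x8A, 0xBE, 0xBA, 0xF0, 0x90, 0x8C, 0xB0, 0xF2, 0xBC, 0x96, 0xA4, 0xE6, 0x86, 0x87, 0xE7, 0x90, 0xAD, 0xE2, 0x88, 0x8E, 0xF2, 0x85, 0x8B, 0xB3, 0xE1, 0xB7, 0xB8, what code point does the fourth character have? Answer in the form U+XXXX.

U+6187

Offset 0: leading byte 0xF3 = 11110011 → 4-byte char #1 = F3 8A BE BA.
Offset 4: leading byte 0xF0 = 11110000 → 4-byte char #2 = F0 90 8C B0.
Offset 8: leading byte 0xF2 = 11110010 → 4-byte char #3 = F2 BC 96 A4.
Offset 12: leading byte 0xE6 = 11100110 → 3-byte char #4 = E6 86 87.
Leading byte 0xE6 = 11100110 matches 1110xxxx → 3-byte sequence.
Byte 1: 0xE6 = 11100110, payload 0110 (4 bits).
Byte 2: 0x86 = 10000110 (10xxxxxx ✓), payload 000110.
Byte 3: 0x87 = 10000111 (10xxxxxx ✓), payload 000111.
Concatenate: 0110000110000111 = 0x6187 (16 bits → U+6187).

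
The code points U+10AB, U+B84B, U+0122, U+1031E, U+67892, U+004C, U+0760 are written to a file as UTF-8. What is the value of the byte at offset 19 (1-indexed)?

1-indexed offset 19 is 0-indexed offset 18.
U+10AB → 3-byte form E1 82 AB at offsets 0–2.
U+B84B → 3-byte form EB A1 8B at offsets 3–5.
U+0122 → 2-byte form C4 A2 at offsets 6–7.
U+1031E → 4-byte form F0 90 8C 9E at offsets 8–11.
U+67892 → 4-byte form F1 A7 A2 92 at offsets 12–15.
U+004C → 1-byte form 4C at offsets 16–16.
U+0760 → 2-byte form DD A0 at offsets 17–18.
Offset 18 falls in char 7's range; it's byte 2 of DD A0 = 0xA0.

0xA0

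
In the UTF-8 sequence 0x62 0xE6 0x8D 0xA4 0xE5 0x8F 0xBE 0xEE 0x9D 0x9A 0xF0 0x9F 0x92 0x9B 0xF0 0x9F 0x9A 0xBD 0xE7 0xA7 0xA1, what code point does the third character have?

Offset 0: leading byte 0x62 = 01100010 → 1-byte char #1 = 62.
Offset 1: leading byte 0xE6 = 11100110 → 3-byte char #2 = E6 8D A4.
Offset 4: leading byte 0xE5 = 11100101 → 3-byte char #3 = E5 8F BE.
Leading byte 0xE5 = 11100101 matches 1110xxxx → 3-byte sequence.
Byte 1: 0xE5 = 11100101, payload 0101 (4 bits).
Byte 2: 0x8F = 10001111 (10xxxxxx ✓), payload 001111.
Byte 3: 0xBE = 10111110 (10xxxxxx ✓), payload 111110.
Concatenate: 0101001111111110 = 0x53FE (16 bits → U+53FE).

U+53FE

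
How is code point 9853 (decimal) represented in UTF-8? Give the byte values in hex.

U+267D = 0x267D = 9853 decimal. In range U+0800–U+FFFF → 3-byte form: 1110xxxx 10xxxxxx 10xxxxxx.
Binary (16 bits): 0010011001111101.
Split 4+6+6: 0010 | 011001 | 111101.
Byte 1: 11100010 = 0xE2.
Byte 2: 10011001 = 0x99.
Byte 3: 10111101 = 0xBD.

E2 99 BD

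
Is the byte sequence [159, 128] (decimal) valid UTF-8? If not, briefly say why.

Byte 0x9F = 10011111 has the form 10xxxxxx — a continuation byte — but there is no preceding leading byte.

invalid (continuation byte with no leading byte)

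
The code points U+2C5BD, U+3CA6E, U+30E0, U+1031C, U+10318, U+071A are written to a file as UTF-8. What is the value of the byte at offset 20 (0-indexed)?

U+2C5BD → 4-byte form F0 AC 96 BD at offsets 0–3.
U+3CA6E → 4-byte form F0 BC A9 AE at offsets 4–7.
U+30E0 → 3-byte form E3 83 A0 at offsets 8–10.
U+1031C → 4-byte form F0 90 8C 9C at offsets 11–14.
U+10318 → 4-byte form F0 90 8C 98 at offsets 15–18.
U+071A → 2-byte form DC 9A at offsets 19–20.
Offset 20 falls in char 6's range; it's byte 2 of DC 9A = 0x9A.

0x9A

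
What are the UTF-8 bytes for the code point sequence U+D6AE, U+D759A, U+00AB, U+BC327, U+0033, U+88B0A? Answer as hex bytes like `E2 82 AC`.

U+D6AE: 3-byte form → ED 9A AE.
U+D759A: 4-byte form → F3 97 96 9A.
U+00AB: 2-byte form → C2 AB.
U+BC327: 4-byte form → F2 BC 8C A7.
U+0033: 1-byte form → 33.
U+88B0A: 4-byte form → F2 88 AC 8A.
Concatenated (18 bytes): ED 9A AE F3 97 96 9A C2 AB F2 BC 8C A7 33 F2 88 AC 8A.

ED 9A AE F3 97 96 9A C2 AB F2 BC 8C A7 33 F2 88 AC 8A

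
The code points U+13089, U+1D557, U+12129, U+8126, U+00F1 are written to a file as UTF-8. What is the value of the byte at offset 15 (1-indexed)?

0xA6

1-indexed offset 15 is 0-indexed offset 14.
U+13089 → 4-byte form F0 93 82 89 at offsets 0–3.
U+1D557 → 4-byte form F0 9D 95 97 at offsets 4–7.
U+12129 → 4-byte form F0 92 84 A9 at offsets 8–11.
U+8126 → 3-byte form E8 84 A6 at offsets 12–14.
Offset 14 falls in char 4's range; it's byte 3 of E8 84 A6 = 0xA6.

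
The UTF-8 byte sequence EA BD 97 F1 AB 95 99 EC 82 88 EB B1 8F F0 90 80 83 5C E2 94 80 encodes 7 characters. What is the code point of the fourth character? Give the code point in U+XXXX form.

U+BC4F

Offset 0: leading byte 0xEA = 11101010 → 3-byte char #1 = EA BD 97.
Offset 3: leading byte 0xF1 = 11110001 → 4-byte char #2 = F1 AB 95 99.
Offset 7: leading byte 0xEC = 11101100 → 3-byte char #3 = EC 82 88.
Offset 10: leading byte 0xEB = 11101011 → 3-byte char #4 = EB B1 8F.
Leading byte 0xEB = 11101011 matches 1110xxxx → 3-byte sequence.
Byte 1: 0xEB = 11101011, payload 1011 (4 bits).
Byte 2: 0xB1 = 10110001 (10xxxxxx ✓), payload 110001.
Byte 3: 0x8F = 10001111 (10xxxxxx ✓), payload 001111.
Concatenate: 1011110001001111 = 0xBC4F (16 bits → U+BC4F).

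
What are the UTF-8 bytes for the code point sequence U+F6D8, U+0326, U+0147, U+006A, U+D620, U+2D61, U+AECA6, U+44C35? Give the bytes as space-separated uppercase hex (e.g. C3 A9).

U+F6D8: 3-byte form → EF 9B 98.
U+0326: 2-byte form → CC A6.
U+0147: 2-byte form → C5 87.
U+006A: 1-byte form → 6A.
U+D620: 3-byte form → ED 98 A0.
U+2D61: 3-byte form → E2 B5 A1.
U+AECA6: 4-byte form → F2 AE B2 A6.
U+44C35: 4-byte form → F1 84 B0 B5.
Concatenated (22 bytes): EF 9B 98 CC A6 C5 87 6A ED 98 A0 E2 B5 A1 F2 AE B2 A6 F1 84 B0 B5.

EF 9B 98 CC A6 C5 87 6A ED 98 A0 E2 B5 A1 F2 AE B2 A6 F1 84 B0 B5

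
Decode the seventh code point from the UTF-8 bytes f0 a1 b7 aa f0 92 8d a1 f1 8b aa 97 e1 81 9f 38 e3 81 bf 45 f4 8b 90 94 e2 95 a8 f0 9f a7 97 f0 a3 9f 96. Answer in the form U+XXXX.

U+0045

Offset 0: leading byte 0xF0 = 11110000 → 4-byte char #1 = F0 A1 B7 AA.
Offset 4: leading byte 0xF0 = 11110000 → 4-byte char #2 = F0 92 8D A1.
Offset 8: leading byte 0xF1 = 11110001 → 4-byte char #3 = F1 8B AA 97.
Offset 12: leading byte 0xE1 = 11100001 → 3-byte char #4 = E1 81 9F.
Offset 15: leading byte 0x38 = 00111000 → 1-byte char #5 = 38.
Offset 16: leading byte 0xE3 = 11100011 → 3-byte char #6 = E3 81 BF.
Offset 19: leading byte 0x45 = 01000101 → 1-byte char #7 = 45.
Leading byte 0x45 = 01000101 matches 0xxxxxxx → 1-byte sequence.
Byte 1: 0x45 = 01000101, payload 1000101 (7 bits).
Concatenate: 1000101 = 0x45 (7 bits → U+0045).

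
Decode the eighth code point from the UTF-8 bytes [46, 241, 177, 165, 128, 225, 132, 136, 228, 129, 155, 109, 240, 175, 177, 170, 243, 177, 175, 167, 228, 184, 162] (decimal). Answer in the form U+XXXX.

U+4E22

Offset 0: leading byte 0x2E = 00101110 → 1-byte char #1 = 2E.
Offset 1: leading byte 0xF1 = 11110001 → 4-byte char #2 = F1 B1 A5 80.
Offset 5: leading byte 0xE1 = 11100001 → 3-byte char #3 = E1 84 88.
Offset 8: leading byte 0xE4 = 11100100 → 3-byte char #4 = E4 81 9B.
Offset 11: leading byte 0x6D = 01101101 → 1-byte char #5 = 6D.
Offset 12: leading byte 0xF0 = 11110000 → 4-byte char #6 = F0 AF B1 AA.
Offset 16: leading byte 0xF3 = 11110011 → 4-byte char #7 = F3 B1 AF A7.
Offset 20: leading byte 0xE4 = 11100100 → 3-byte char #8 = E4 B8 A2.
Leading byte 0xE4 = 11100100 matches 1110xxxx → 3-byte sequence.
Byte 1: 0xE4 = 11100100, payload 0100 (4 bits).
Byte 2: 0xB8 = 10111000 (10xxxxxx ✓), payload 111000.
Byte 3: 0xA2 = 10100010 (10xxxxxx ✓), payload 100010.
Concatenate: 0100111000100010 = 0x4E22 (16 bits → U+4E22).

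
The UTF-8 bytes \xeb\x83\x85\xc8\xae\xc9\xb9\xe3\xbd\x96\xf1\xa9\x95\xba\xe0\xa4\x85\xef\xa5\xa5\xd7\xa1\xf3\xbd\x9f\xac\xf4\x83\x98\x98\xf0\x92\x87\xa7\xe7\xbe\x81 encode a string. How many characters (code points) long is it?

12

Byte at offset 0: 0xEB = 11101011 → 3-byte char (#1). Advance 3.
Byte at offset 3: 0xC8 = 11001000 → 2-byte char (#2). Advance 2.
Byte at offset 5: 0xC9 = 11001001 → 2-byte char (#3). Advance 2.
Byte at offset 7: 0xE3 = 11100011 → 3-byte char (#4). Advance 3.
Byte at offset 10: 0xF1 = 11110001 → 4-byte char (#5). Advance 4.
Byte at offset 14: 0xE0 = 11100000 → 3-byte char (#6). Advance 3.
Byte at offset 17: 0xEF = 11101111 → 3-byte char (#7). Advance 3.
Byte at offset 20: 0xD7 = 11010111 → 2-byte char (#8). Advance 2.
Byte at offset 22: 0xF3 = 11110011 → 4-byte char (#9). Advance 4.
Byte at offset 26: 0xF4 = 11110100 → 4-byte char (#10). Advance 4.
Byte at offset 30: 0xF0 = 11110000 → 4-byte char (#11). Advance 4.
Byte at offset 34: 0xE7 = 11100111 → 3-byte char (#12). Advance 3.
Reached end at offset 37 after 12 code points.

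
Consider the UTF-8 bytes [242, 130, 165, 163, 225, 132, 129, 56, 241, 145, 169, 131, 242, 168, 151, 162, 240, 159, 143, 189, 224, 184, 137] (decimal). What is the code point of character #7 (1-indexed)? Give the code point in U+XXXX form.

Offset 0: leading byte 0xF2 = 11110010 → 4-byte char #1 = F2 82 A5 A3.
Offset 4: leading byte 0xE1 = 11100001 → 3-byte char #2 = E1 84 81.
Offset 7: leading byte 0x38 = 00111000 → 1-byte char #3 = 38.
Offset 8: leading byte 0xF1 = 11110001 → 4-byte char #4 = F1 91 A9 83.
Offset 12: leading byte 0xF2 = 11110010 → 4-byte char #5 = F2 A8 97 A2.
Offset 16: leading byte 0xF0 = 11110000 → 4-byte char #6 = F0 9F 8F BD.
Offset 20: leading byte 0xE0 = 11100000 → 3-byte char #7 = E0 B8 89.
Leading byte 0xE0 = 11100000 matches 1110xxxx → 3-byte sequence.
Byte 1: 0xE0 = 11100000, payload 0000 (4 bits).
Byte 2: 0xB8 = 10111000 (10xxxxxx ✓), payload 111000.
Byte 3: 0x89 = 10001001 (10xxxxxx ✓), payload 001001.
Concatenate: 0000111000001001 = 0xE09 (16 bits → U+0E09).

U+0E09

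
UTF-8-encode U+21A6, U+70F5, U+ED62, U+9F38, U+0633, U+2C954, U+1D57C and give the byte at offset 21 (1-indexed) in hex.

0x95

1-indexed offset 21 is 0-indexed offset 20.
U+21A6 → 3-byte form E2 86 A6 at offsets 0–2.
U+70F5 → 3-byte form E7 83 B5 at offsets 3–5.
U+ED62 → 3-byte form EE B5 A2 at offsets 6–8.
U+9F38 → 3-byte form E9 BC B8 at offsets 9–11.
U+0633 → 2-byte form D8 B3 at offsets 12–13.
U+2C954 → 4-byte form F0 AC A5 94 at offsets 14–17.
U+1D57C → 4-byte form F0 9D 95 BC at offsets 18–21.
Offset 20 falls in char 7's range; it's byte 3 of F0 9D 95 BC = 0x95.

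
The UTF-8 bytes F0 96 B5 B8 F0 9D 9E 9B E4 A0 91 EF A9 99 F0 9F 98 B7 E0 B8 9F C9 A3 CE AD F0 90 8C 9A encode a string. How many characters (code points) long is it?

9

Byte at offset 0: 0xF0 = 11110000 → 4-byte char (#1). Advance 4.
Byte at offset 4: 0xF0 = 11110000 → 4-byte char (#2). Advance 4.
Byte at offset 8: 0xE4 = 11100100 → 3-byte char (#3). Advance 3.
Byte at offset 11: 0xEF = 11101111 → 3-byte char (#4). Advance 3.
Byte at offset 14: 0xF0 = 11110000 → 4-byte char (#5). Advance 4.
Byte at offset 18: 0xE0 = 11100000 → 3-byte char (#6). Advance 3.
Byte at offset 21: 0xC9 = 11001001 → 2-byte char (#7). Advance 2.
Byte at offset 23: 0xCE = 11001110 → 2-byte char (#8). Advance 2.
Byte at offset 25: 0xF0 = 11110000 → 4-byte char (#9). Advance 4.
Reached end at offset 29 after 9 code points.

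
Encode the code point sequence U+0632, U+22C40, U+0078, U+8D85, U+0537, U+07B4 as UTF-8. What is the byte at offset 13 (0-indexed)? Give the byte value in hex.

U+0632 → 2-byte form D8 B2 at offsets 0–1.
U+22C40 → 4-byte form F0 A2 B1 80 at offsets 2–5.
U+0078 → 1-byte form 78 at offsets 6–6.
U+8D85 → 3-byte form E8 B6 85 at offsets 7–9.
U+0537 → 2-byte form D4 B7 at offsets 10–11.
U+07B4 → 2-byte form DE B4 at offsets 12–13.
Offset 13 falls in char 6's range; it's byte 2 of DE B4 = 0xB4.

0xB4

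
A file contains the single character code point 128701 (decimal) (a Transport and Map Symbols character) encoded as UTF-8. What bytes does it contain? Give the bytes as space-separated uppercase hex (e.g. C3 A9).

U+1F6BD = 0x1F6BD = 128701 decimal. In range U+10000–U+10FFFF → 4-byte form: 11110xxx 10xxxxxx 10xxxxxx 10xxxxxx.
Binary (21 bits): 000011111011010111101.
Split 3+6+6+6: 000 | 011111 | 011010 | 111101.
Byte 1: 11110000 = 0xF0.
Byte 2: 10011111 = 0x9F.
Byte 3: 10011010 = 0x9A.
Byte 4: 10111101 = 0xBD.

F0 9F 9A BD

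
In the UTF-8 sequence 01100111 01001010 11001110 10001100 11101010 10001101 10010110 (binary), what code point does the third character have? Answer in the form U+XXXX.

U+038C

Offset 0: leading byte 0x67 = 01100111 → 1-byte char #1 = 67.
Offset 1: leading byte 0x4A = 01001010 → 1-byte char #2 = 4A.
Offset 2: leading byte 0xCE = 11001110 → 2-byte char #3 = CE 8C.
Leading byte 0xCE = 11001110 matches 110xxxxx → 2-byte sequence.
Byte 1: 0xCE = 11001110, payload 01110 (5 bits).
Byte 2: 0x8C = 10001100 (10xxxxxx ✓), payload 001100.
Concatenate: 01110001100 = 0x38C (11 bits → U+038C).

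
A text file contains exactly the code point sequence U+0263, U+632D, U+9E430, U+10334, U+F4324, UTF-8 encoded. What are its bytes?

C9 A3 E6 8C AD F2 9E 90 B0 F0 90 8C B4 F3 B4 8C A4

U+0263: 2-byte form → C9 A3.
U+632D: 3-byte form → E6 8C AD.
U+9E430: 4-byte form → F2 9E 90 B0.
U+10334: 4-byte form → F0 90 8C B4.
U+F4324: 4-byte form → F3 B4 8C A4.
Concatenated (17 bytes): C9 A3 E6 8C AD F2 9E 90 B0 F0 90 8C B4 F3 B4 8C A4.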